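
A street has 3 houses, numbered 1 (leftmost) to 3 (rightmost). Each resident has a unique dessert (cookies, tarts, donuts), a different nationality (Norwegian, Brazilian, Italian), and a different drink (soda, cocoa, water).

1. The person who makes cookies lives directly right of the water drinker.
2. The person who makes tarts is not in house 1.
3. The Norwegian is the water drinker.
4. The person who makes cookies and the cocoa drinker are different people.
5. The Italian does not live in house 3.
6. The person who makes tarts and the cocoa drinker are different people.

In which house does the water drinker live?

House 1 dessert: only donuts fits.
House 3 nationality: only Brazilian fits.
The person who makes cookies is narrowed to house 2 or 3; consider each.
Placing it in house 2 leads to a contradiction, so it's in house 3.
The water drinker is in house 2 (clue 1).
Clue 3: the Norwegian is in house 2.
House 2 dessert: only tarts fits.
House 1 nationality: only Italian fits.
The only drink still possible for house 3 is soda.
So house 1 gets cocoa for drink.
So: house 1 = donuts/Italian/cocoa, house 2 = tarts/Norwegian/water, house 3 = cookies/Brazilian/soda.

2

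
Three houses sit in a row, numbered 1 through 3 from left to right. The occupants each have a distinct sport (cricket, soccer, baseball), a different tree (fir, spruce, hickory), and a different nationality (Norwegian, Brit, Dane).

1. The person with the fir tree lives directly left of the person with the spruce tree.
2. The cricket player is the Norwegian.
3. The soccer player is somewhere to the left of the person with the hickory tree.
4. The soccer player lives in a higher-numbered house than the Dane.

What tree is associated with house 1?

fir

The soccer player is in house 2 (clue 4).
From clue 4, the Dane must be in house 1.
House 1's tree must be fir (nothing else left).
From clue 1, the person with the spruce tree must be in house 2.
From clue 2, the cricket player must be in house 3.
From clue 2, the Norwegian must be in house 3.
The person with the hickory tree is in house 3 (clue 3).
House 1's sport must be baseball (nothing else left).
House 2's nationality must be Brit (nothing else left).
So: house 1 = baseball/fir/Dane, house 2 = soccer/spruce/Brit, house 3 = cricket/hickory/Norwegian.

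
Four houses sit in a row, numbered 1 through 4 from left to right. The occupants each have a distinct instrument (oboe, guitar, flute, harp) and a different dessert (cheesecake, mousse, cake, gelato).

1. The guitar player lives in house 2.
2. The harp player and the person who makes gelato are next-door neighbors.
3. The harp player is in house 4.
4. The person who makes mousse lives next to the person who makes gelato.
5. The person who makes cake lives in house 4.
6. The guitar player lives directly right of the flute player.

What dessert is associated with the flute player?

Clue 1 places the guitar player in house 2.
The harp player is in house 4 (clue 3).
Clue 5 places the person who makes cake in house 4.
By clue 6, the flute player is in house 1.
That leaves oboe as the instrument for house 3.
Clue 2 places the person who makes gelato in house 3.
By clue 4, the person who makes mousse is in house 2.
That leaves cheesecake as the dessert for house 1.
So: house 1 = flute/cheesecake, house 2 = guitar/mousse, house 3 = oboe/gelato, house 4 = harp/cake.

cheesecake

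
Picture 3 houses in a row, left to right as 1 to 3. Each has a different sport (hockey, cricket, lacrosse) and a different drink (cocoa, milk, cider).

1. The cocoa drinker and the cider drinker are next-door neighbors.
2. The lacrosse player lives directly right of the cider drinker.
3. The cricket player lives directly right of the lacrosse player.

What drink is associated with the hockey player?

cider

From clue 3, the cricket player must be in house 3.
Clue 3: the lacrosse player is in house 2.
The only sport still possible for house 1 is hockey.
Clue 2: the cider drinker is in house 1.
Clue 1 places the cocoa drinker in house 2.
That leaves milk as the drink for house 3.
So: house 1 = hockey/cider, house 2 = lacrosse/cocoa, house 3 = cricket/milk.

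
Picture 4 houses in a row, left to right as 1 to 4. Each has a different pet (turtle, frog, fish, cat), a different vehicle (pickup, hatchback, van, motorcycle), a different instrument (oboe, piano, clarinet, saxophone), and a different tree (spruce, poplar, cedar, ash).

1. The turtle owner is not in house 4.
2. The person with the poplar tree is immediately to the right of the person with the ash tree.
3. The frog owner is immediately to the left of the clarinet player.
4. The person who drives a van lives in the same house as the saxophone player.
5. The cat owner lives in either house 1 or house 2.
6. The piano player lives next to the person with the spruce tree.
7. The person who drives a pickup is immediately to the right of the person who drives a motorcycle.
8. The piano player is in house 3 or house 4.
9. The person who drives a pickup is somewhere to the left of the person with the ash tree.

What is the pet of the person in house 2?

By clue 9, the person who drives a pickup is in house 2.
From clue 9, the person with the ash tree must be in house 3.
The only pet still possible for house 4 is fish.
The person with the poplar tree is in house 4 (clue 2).
Clue 6: the piano player is in house 3.
The person who drives a motorcycle is in house 1 (clue 7).
House 1's tree must be cedar (nothing else left).
House 2's tree must be spruce (nothing else left).
Clue 4: the person who drives a van is in house 4.
The saxophone player is in house 4 (clue 4).
That leaves hatchback as the vehicle for house 3.
That leaves oboe as the instrument for house 1.
The only instrument still possible for house 2 is clarinet.
Clue 3 places the frog owner in house 1.
House 2's pet must be cat (nothing else left).
House 3 pet: only turtle fits.
So: house 1 = frog/motorcycle/oboe/cedar, house 2 = cat/pickup/clarinet/spruce, house 3 = turtle/hatchback/piano/ash, house 4 = fish/van/saxophone/poplar.

cat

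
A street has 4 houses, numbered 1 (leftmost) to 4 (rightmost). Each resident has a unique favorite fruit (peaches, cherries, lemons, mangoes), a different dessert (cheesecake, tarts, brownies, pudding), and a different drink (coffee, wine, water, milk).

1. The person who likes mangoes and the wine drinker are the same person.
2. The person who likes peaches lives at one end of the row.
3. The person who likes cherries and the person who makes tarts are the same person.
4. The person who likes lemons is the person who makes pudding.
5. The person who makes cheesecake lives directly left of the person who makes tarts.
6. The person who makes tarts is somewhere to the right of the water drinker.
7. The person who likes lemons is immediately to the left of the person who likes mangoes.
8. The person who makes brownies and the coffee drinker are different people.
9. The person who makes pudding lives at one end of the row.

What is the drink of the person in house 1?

By clue 4, the person who likes lemons is in house 1.
The person who makes pudding is in house 1 (clue 4).
The person who likes mangoes is in house 2 (clue 7).
The only favorite fruit still possible for house 3 is cherries.
House 4's favorite fruit must be peaches (nothing else left).
From clue 1, the wine drinker must be in house 2.
Clue 3 places the person who makes tarts in house 3.
From clue 5, the person who makes cheesecake must be in house 2.
House 4 dessert: only brownies fits.
The only drink still possible for house 1 is water.
The coffee drinker is in house 3 (clue 8).
So house 4 gets milk for drink.
So: house 1 = lemons/pudding/water, house 2 = mangoes/cheesecake/wine, house 3 = cherries/tarts/coffee, house 4 = peaches/brownies/milk.

water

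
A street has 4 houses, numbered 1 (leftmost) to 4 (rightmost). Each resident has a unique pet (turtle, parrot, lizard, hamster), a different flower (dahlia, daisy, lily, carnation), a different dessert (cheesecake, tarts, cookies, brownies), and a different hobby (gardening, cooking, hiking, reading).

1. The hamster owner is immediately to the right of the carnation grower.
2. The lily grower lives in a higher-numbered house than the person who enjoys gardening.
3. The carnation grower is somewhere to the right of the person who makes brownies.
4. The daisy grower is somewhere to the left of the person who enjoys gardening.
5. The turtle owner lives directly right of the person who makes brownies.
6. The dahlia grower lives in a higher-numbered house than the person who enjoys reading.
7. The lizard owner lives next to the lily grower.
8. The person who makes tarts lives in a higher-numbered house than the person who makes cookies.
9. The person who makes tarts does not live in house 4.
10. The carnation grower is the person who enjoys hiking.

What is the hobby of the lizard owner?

House 1's flower must be daisy (nothing else left).
House 4 dessert: only cheesecake fits.
So house 4 gets cooking for hobby.
House 1's pet must be parrot (nothing else left).
So house 3 gets tarts for dessert.
House 1 hobby: only reading fits.
The hamster owner is narrowed to house 3 or 4; consider each.
Placing it in house 3 leads to a contradiction, so it's in house 4.
The carnation grower is in house 3 (clue 1).
The person who enjoys hiking is in house 3 (clue 10).
So house 2 gets dahlia for flower.
The only flower still possible for house 4 is lily.
House 2 hobby: only gardening fits.
From clue 7, the lizard owner must be in house 3.
House 2's pet must be turtle (nothing else left).
Clue 5 places the person who makes brownies in house 1.
That leaves cookies as the dessert for house 2.
So: house 1 = parrot/daisy/brownies/reading, house 2 = turtle/dahlia/cookies/gardening, house 3 = lizard/carnation/tarts/hiking, house 4 = hamster/lily/cheesecake/cooking.

hiking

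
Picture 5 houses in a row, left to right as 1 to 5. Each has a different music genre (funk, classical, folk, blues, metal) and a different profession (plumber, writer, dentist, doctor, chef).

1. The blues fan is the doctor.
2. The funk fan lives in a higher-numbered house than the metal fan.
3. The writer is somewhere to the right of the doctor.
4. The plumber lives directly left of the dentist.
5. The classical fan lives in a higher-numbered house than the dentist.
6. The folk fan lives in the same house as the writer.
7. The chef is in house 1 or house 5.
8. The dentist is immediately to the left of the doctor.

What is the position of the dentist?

2

The only music genre still possible for house 1 is metal.
So house 2 gets funk for music genre.
The blues fan is narrowed to house 3 or 4; consider each.
Placing it in house 4 leads to a contradiction, so it's in house 3.
Clue 1 places the doctor in house 3.
By clue 8, the dentist is in house 2.
House 4's profession must be writer (nothing else left).
The only profession still possible for house 5 is chef.
Clue 6: the folk fan is in house 4.
So house 5 gets classical for music genre.
House 1's profession must be plumber (nothing else left).
So: house 1 = metal/plumber, house 2 = funk/dentist, house 3 = blues/doctor, house 4 = folk/writer, house 5 = classical/chef.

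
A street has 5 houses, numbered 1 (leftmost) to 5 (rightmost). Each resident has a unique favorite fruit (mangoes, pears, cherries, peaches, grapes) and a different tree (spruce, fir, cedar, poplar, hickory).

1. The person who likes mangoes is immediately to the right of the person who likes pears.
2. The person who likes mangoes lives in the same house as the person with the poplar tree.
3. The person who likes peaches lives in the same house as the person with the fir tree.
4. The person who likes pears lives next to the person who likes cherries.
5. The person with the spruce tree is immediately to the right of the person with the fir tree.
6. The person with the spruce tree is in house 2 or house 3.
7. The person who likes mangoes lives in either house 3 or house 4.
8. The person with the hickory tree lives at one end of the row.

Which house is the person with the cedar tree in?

The only favorite fruit still possible for house 5 is grapes.
The person who likes mangoes is narrowed to house 3 or 4; consider each.
Placing it in house 3 leads to a contradiction, so it's in house 4.
The person who likes pears is in house 3 (clue 1).
Clue 2 places the person with the poplar tree in house 4.
That leaves peaches as the favorite fruit for house 1.
That leaves cherries as the favorite fruit for house 2.
Clue 3: the person with the fir tree is in house 1.
The person with the spruce tree is in house 2 (clue 5).
That leaves cedar as the tree for house 3.
House 5 tree: only hickory fits.
So: house 1 = peaches/fir, house 2 = cherries/spruce, house 3 = pears/cedar, house 4 = mangoes/poplar, house 5 = grapes/hickory.

3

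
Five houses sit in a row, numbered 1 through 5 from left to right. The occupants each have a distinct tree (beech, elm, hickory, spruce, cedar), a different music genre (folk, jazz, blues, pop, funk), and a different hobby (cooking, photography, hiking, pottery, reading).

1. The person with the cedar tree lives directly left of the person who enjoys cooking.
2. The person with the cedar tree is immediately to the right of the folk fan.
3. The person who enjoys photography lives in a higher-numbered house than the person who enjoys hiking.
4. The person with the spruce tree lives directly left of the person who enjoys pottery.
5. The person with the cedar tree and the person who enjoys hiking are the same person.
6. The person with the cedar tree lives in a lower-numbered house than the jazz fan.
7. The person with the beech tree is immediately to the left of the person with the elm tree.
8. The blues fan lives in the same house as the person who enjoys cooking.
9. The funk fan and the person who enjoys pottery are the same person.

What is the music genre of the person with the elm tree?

jazz

House 1 hobby: only reading fits.
The person with the cedar tree is narrowed to house 2 or 3 or 4; consider each.
Placing it in house 3 and house 4 leads to a contradiction, so it's in house 2.
By clue 1, the person who enjoys cooking is in house 3.
Clue 2 places the folk fan in house 1.
Clue 5 places the person who enjoys hiking in house 2.
Clue 8 places the blues fan in house 3.
The only tree still possible for house 1 is hickory.
House 5 tree: only elm fits.
House 2's music genre must be pop (nothing else left).
By clue 7, the person with the beech tree is in house 4.
House 3's tree must be spruce (nothing else left).
From clue 4, the person who enjoys pottery must be in house 4.
By clue 9, the funk fan is in house 4.
House 5's music genre must be jazz (nothing else left).
The only hobby still possible for house 5 is photography.
So: house 1 = hickory/folk/reading, house 2 = cedar/pop/hiking, house 3 = spruce/blues/cooking, house 4 = beech/funk/pottery, house 5 = elm/jazz/photography.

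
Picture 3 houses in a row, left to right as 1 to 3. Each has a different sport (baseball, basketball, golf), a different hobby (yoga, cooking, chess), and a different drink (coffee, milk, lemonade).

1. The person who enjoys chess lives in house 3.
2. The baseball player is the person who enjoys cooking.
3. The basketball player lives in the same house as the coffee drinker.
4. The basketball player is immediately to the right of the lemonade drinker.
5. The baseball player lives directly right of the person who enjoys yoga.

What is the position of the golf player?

The person who enjoys chess is in house 3 (clue 1).
That leaves golf as the sport for house 1.
The baseball player is in house 2 (clue 2).
The person who enjoys cooking is in house 2 (clue 2).
From clue 5, the person who enjoys yoga must be in house 1.
The only sport still possible for house 3 is basketball.
Clue 3: the coffee drinker is in house 3.
From clue 4, the lemonade drinker must be in house 2.
House 1's drink must be milk (nothing else left).
So: house 1 = golf/yoga/milk, house 2 = baseball/cooking/lemonade, house 3 = basketball/chess/coffee.

1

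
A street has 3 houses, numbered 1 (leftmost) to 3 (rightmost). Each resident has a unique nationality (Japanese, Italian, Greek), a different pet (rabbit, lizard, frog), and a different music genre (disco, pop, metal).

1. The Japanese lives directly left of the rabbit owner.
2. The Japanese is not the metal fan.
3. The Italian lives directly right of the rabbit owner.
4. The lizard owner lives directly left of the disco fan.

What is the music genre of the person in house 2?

From clue 3, the Italian must be in house 3.
From clue 3, the rabbit owner must be in house 2.
House 1's pet must be lizard (nothing else left).
House 3 pet: only frog fits.
From clue 1, the Japanese must be in house 1.
From clue 4, the disco fan must be in house 2.
That leaves Greek as the nationality for house 2.
That leaves pop as the music genre for house 1.
House 3 music genre: only metal fits.
So: house 1 = Japanese/lizard/pop, house 2 = Greek/rabbit/disco, house 3 = Italian/frog/metal.

disco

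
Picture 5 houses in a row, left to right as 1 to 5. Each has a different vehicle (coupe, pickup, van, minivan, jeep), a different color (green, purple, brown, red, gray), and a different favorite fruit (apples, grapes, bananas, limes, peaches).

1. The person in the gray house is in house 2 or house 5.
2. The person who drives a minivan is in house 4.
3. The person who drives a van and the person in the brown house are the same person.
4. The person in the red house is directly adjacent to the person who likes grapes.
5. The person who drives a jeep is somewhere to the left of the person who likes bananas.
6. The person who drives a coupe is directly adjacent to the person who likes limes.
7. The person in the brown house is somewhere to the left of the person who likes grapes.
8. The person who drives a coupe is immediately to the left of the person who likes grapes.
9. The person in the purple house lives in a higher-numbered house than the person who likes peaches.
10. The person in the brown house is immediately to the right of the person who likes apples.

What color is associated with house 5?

gray

Clue 2 places the person who drives a minivan in house 4.
The only vehicle still possible for house 5 is pickup.
That leaves bananas as the favorite fruit for house 5.
House 1 vehicle: only jeep fits.
House 1 color: only green fits.
The person who drives a coupe is narrowed to house 2 or 3; consider each.
Placing it in house 2 leads to a contradiction, so it's in house 3.
The person who likes grapes is in house 4 (clue 8).
House 2 vehicle: only van fits.
So house 2 gets limes for favorite fruit.
So house 3 gets peaches for favorite fruit.
By clue 3, the person in the brown house is in house 2.
So house 3 gets red for color.
That leaves purple as the color for house 4.
The only color still possible for house 5 is gray.
So house 1 gets apples for favorite fruit.
So: house 1 = jeep/green/apples, house 2 = van/brown/limes, house 3 = coupe/red/peaches, house 4 = minivan/purple/grapes, house 5 = pickup/gray/bananas.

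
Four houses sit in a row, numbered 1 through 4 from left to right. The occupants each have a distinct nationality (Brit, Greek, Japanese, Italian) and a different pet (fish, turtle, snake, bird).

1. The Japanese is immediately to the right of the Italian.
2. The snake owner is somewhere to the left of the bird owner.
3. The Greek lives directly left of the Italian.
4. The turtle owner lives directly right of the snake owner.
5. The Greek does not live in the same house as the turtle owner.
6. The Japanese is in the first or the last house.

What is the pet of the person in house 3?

Clue 6 places the Japanese in house 4.
By clue 1, the Italian is in house 3.
The Greek is in house 2 (clue 3).
The only nationality still possible for house 1 is Brit.
The only pet still possible for house 1 is fish.
The only pet still possible for house 2 is snake.
Clue 4: the turtle owner is in house 3.
That leaves bird as the pet for house 4.
So: house 1 = Brit/fish, house 2 = Greek/snake, house 3 = Italian/turtle, house 4 = Japanese/bird.

turtle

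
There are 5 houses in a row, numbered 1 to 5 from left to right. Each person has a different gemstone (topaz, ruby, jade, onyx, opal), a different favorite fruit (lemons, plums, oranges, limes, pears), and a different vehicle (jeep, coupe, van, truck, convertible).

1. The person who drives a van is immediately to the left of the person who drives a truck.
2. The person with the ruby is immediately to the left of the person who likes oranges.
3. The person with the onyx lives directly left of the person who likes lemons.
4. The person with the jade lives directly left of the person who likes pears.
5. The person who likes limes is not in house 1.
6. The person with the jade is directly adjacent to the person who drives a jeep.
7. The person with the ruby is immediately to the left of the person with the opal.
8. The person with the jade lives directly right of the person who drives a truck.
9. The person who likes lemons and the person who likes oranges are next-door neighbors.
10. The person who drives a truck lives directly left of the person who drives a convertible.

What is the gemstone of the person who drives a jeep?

So house 1 gets plums for favorite fruit.
The person with the jade is narrowed to house 3 or 4; consider each.
Placing it in house 3 leads to a contradiction, so it's in house 4.
Clue 4 places the person who likes pears in house 5.
The person who drives a truck is in house 3 (clue 8).
Clue 10: the person who drives a convertible is in house 4.
The person who drives a van is in house 2 (clue 1).
That leaves topaz as the gemstone for house 5.
So house 1 gets coupe for vehicle.
That leaves jeep as the vehicle for house 5.
The person with the opal is narrowed to house 2 or 3; consider each.
Placing it in house 2 leads to a contradiction, so it's in house 3.
The person with the ruby is in house 2 (clue 7).
The only gemstone still possible for house 1 is onyx.
Clue 2 places the person who likes oranges in house 3.
The person who likes lemons is in house 2 (clue 3).
House 4's favorite fruit must be limes (nothing else left).
So: house 1 = onyx/plums/coupe, house 2 = ruby/lemons/van, house 3 = opal/oranges/truck, house 4 = jade/limes/convertible, house 5 = topaz/pears/jeep.

topaz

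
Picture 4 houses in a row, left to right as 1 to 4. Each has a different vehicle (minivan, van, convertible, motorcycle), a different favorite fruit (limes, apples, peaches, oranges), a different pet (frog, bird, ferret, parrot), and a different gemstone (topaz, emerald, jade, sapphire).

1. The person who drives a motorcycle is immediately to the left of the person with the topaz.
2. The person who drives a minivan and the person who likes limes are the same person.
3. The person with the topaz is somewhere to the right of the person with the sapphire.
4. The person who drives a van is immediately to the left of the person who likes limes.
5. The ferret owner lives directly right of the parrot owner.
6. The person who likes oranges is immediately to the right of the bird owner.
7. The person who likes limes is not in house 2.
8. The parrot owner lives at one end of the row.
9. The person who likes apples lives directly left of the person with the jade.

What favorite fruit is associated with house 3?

Clue 8 places the parrot owner in house 1.
The ferret owner is in house 2 (clue 5).
The only pet still possible for house 4 is frog.
Clue 6 places the person who likes oranges in house 4.
House 3's pet must be bird (nothing else left).
By clue 2, the person who drives a minivan is in house 3.
By clue 4, the person who drives a van is in house 2.
That leaves motorcycle as the vehicle for house 1.
The only vehicle still possible for house 4 is convertible.
House 3's favorite fruit must be limes (nothing else left).
The person with the topaz is in house 2 (clue 1).
Clue 3: the person with the sapphire is in house 1.
House 3's gemstone must be jade (nothing else left).
The only gemstone still possible for house 4 is emerald.
Clue 9 places the person who likes apples in house 2.
House 1's favorite fruit must be peaches (nothing else left).
So: house 1 = motorcycle/peaches/parrot/sapphire, house 2 = van/apples/ferret/topaz, house 3 = minivan/limes/bird/jade, house 4 = convertible/oranges/frog/emerald.

limes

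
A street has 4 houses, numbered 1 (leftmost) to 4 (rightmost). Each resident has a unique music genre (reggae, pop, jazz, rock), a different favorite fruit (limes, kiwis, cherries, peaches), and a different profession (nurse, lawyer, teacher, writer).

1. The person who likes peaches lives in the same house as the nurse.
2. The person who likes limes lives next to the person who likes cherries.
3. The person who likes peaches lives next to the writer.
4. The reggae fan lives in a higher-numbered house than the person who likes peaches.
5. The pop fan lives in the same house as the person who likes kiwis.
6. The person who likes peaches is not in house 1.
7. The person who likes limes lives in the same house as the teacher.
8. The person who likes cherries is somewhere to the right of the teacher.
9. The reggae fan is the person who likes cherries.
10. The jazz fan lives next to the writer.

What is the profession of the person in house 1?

House 1's favorite fruit must be kiwis (nothing else left).
That leaves cherries as the favorite fruit for house 4.
The person who likes limes is in house 3 (clue 2).
By clue 5, the pop fan is in house 1.
The teacher is in house 3 (clue 7).
From clue 9, the reggae fan must be in house 4.
That leaves peaches as the favorite fruit for house 2.
Clue 3: the writer is in house 1.
Clue 10: the jazz fan is in house 2.
House 3's music genre must be rock (nothing else left).
House 2's profession must be nurse (nothing else left).
That leaves lawyer as the profession for house 4.
So: house 1 = pop/kiwis/writer, house 2 = jazz/peaches/nurse, house 3 = rock/limes/teacher, house 4 = reggae/cherries/lawyer.

writer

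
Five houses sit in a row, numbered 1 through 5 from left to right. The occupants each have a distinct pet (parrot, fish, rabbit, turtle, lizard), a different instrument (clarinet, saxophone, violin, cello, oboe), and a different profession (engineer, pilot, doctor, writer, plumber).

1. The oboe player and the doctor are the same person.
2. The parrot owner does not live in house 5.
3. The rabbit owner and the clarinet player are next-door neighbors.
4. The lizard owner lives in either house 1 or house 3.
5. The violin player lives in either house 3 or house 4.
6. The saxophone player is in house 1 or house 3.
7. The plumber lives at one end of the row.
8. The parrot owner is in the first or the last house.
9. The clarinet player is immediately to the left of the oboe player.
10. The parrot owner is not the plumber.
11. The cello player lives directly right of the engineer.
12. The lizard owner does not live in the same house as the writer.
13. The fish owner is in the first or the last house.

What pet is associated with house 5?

fish

Clue 8: the parrot owner is in house 1.
Clue 10 places the plumber in house 5.
The only pet still possible for house 3 is lizard.
House 5's pet must be fish (nothing else left).
That leaves cello as the instrument for house 5.
The engineer is in house 4 (clue 11).
House 2 instrument: only oboe fits.
So house 4 gets violin for instrument.
House 1's profession must be writer (nothing else left).
So house 2 gets doctor for profession.
House 3 profession: only pilot fits.
The clarinet player is in house 1 (clue 9).
House 3 instrument: only saxophone fits.
Clue 3 places the rabbit owner in house 2.
House 4's pet must be turtle (nothing else left).
So: house 1 = parrot/clarinet/writer, house 2 = rabbit/oboe/doctor, house 3 = lizard/saxophone/pilot, house 4 = turtle/violin/engineer, house 5 = fish/cello/plumber.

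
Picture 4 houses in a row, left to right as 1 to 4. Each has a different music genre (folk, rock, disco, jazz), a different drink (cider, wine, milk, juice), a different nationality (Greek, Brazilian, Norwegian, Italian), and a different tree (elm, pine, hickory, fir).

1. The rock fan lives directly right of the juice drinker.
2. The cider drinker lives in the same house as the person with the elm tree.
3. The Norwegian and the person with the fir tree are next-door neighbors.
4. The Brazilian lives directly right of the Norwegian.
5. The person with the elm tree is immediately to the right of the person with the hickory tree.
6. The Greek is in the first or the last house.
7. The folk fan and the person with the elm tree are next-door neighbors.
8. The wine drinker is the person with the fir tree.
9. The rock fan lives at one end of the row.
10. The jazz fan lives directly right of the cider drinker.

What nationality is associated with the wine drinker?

Brazilian

The rock fan is in house 4 (clue 9).
The juice drinker is in house 3 (clue 1).
From clue 10, the jazz fan must be in house 3.
Clue 10 places the cider drinker in house 2.
The person with the elm tree is in house 2 (clue 2).
Clue 5 places the person with the hickory tree in house 1.
By clue 7, the folk fan is in house 1.
So house 2 gets disco for music genre.
That leaves pine as the tree for house 3.
House 4's tree must be fir (nothing else left).
Clue 3: the Norwegian is in house 3.
Clue 4 places the Brazilian in house 4.
Clue 8: the wine drinker is in house 4.
So house 1 gets milk for drink.
The only nationality still possible for house 2 is Italian.
That leaves Greek as the nationality for house 1.
So: house 1 = folk/milk/Greek/hickory, house 2 = disco/cider/Italian/elm, house 3 = jazz/juice/Norwegian/pine, house 4 = rock/wine/Brazilian/fir.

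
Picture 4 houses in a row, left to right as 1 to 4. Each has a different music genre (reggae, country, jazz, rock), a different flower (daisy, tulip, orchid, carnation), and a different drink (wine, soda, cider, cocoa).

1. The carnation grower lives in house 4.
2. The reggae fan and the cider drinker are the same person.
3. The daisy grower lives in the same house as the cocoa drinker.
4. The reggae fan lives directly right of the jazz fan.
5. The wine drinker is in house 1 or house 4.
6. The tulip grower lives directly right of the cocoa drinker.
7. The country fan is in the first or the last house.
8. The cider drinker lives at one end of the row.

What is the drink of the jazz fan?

The carnation grower is in house 4 (clue 1).
From clue 2, the reggae fan must be in house 4.
Clue 2 places the cider drinker in house 4.
The jazz fan is in house 3 (clue 4).
So house 1 gets country for music genre.
The only music genre still possible for house 2 is rock.
House 3 drink: only soda fits.
House 1's drink must be wine (nothing else left).
That leaves cocoa as the drink for house 2.
Clue 3: the daisy grower is in house 2.
By clue 6, the tulip grower is in house 3.
That leaves orchid as the flower for house 1.
So: house 1 = country/orchid/wine, house 2 = rock/daisy/cocoa, house 3 = jazz/tulip/soda, house 4 = reggae/carnation/cider.

soda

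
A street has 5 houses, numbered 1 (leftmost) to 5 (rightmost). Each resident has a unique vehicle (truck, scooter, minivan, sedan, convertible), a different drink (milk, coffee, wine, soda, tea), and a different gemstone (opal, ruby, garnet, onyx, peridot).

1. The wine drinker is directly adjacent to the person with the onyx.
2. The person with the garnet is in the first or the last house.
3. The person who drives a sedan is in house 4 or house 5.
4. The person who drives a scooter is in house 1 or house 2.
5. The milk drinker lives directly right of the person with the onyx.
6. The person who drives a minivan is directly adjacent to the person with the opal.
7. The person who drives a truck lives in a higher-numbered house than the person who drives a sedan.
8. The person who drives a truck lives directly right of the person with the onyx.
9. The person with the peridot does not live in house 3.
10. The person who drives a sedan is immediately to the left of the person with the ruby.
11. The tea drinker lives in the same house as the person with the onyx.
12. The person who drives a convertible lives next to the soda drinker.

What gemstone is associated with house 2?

The person who drives a truck is in house 5 (clue 7).
By clue 7, the person who drives a sedan is in house 4.
Clue 8: the person with the onyx is in house 4.
From clue 10, the person with the ruby must be in house 5.
Clue 11: the tea drinker is in house 4.
House 1's gemstone must be garnet (nothing else left).
So house 2 gets peridot for gemstone.
So house 3 gets opal for gemstone.
Clue 5: the milk drinker is in house 5.
Clue 6: the person who drives a minivan is in house 2.
So house 3 gets convertible for vehicle.
That leaves wine as the drink for house 3.
Clue 12 places the soda drinker in house 2.
The only vehicle still possible for house 1 is scooter.
So house 1 gets coffee for drink.
So: house 1 = scooter/coffee/garnet, house 2 = minivan/soda/peridot, house 3 = convertible/wine/opal, house 4 = sedan/tea/onyx, house 5 = truck/milk/ruby.

peridot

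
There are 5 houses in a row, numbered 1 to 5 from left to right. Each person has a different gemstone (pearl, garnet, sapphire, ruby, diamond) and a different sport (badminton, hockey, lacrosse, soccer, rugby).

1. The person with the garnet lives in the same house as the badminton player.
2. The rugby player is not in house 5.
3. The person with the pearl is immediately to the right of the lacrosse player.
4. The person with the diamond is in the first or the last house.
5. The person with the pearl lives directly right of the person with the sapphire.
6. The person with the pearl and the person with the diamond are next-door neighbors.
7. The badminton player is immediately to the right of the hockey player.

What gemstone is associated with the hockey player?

The person with the diamond is narrowed to house 1 or 5; consider each.
Placing it in house 1 leads to a contradiction, so it's in house 5.
From clue 6, the person with the pearl must be in house 4.
By clue 3, the lacrosse player is in house 3.
By clue 5, the person with the sapphire is in house 3.
That leaves ruby as the gemstone for house 1.
The only gemstone still possible for house 2 is garnet.
So house 5 gets soccer for sport.
From clue 7, the hockey player must be in house 1.
So house 2 gets badminton for sport.
House 4 sport: only rugby fits.
So: house 1 = ruby/hockey, house 2 = garnet/badminton, house 3 = sapphire/lacrosse, house 4 = pearl/rugby, house 5 = diamond/soccer.

ruby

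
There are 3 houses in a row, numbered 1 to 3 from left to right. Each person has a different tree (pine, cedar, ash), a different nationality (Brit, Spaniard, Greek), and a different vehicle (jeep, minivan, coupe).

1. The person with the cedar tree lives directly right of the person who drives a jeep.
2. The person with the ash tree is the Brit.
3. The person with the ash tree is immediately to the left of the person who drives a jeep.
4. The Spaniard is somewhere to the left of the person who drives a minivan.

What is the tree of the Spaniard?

pine

From clue 3, the person with the ash tree must be in house 1.
By clue 3, the person who drives a jeep is in house 2.
The only vehicle still possible for house 1 is coupe.
So house 3 gets minivan for vehicle.
From clue 1, the person with the cedar tree must be in house 3.
The Brit is in house 1 (clue 2).
The only tree still possible for house 2 is pine.
That leaves Spaniard as the nationality for house 2.
That leaves Greek as the nationality for house 3.
So: house 1 = ash/Brit/coupe, house 2 = pine/Spaniard/jeep, house 3 = cedar/Greek/minivan.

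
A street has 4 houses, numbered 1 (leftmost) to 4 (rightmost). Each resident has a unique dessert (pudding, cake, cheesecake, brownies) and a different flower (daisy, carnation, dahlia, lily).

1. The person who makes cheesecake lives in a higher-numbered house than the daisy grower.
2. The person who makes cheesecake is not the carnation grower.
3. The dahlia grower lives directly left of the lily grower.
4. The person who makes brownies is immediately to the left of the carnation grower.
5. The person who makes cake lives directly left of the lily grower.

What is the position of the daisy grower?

1

The person who makes brownies is narrowed to house 1 or 2 or 3; consider each.
Placing it in house 2 and house 3 leads to a contradiction, so it's in house 1.
From clue 4, the carnation grower must be in house 2.
So house 4 gets lily for flower.
By clue 3, the dahlia grower is in house 3.
From clue 5, the person who makes cake must be in house 3.
So house 2 gets pudding for dessert.
That leaves cheesecake as the dessert for house 4.
The only flower still possible for house 1 is daisy.
So: house 1 = brownies/daisy, house 2 = pudding/carnation, house 3 = cake/dahlia, house 4 = cheesecake/lily.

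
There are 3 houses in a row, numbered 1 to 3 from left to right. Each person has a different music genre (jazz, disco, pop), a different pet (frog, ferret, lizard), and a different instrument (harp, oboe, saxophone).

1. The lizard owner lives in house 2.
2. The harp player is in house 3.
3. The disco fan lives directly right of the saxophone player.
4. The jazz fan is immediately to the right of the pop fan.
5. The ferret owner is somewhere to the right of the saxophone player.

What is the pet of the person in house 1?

frog

The lizard owner is in house 2 (clue 1).
The harp player is in house 3 (clue 2).
House 1's music genre must be pop (nothing else left).
The only pet still possible for house 1 is frog.
The only pet still possible for house 3 is ferret.
Clue 4: the jazz fan is in house 2.
So house 3 gets disco for music genre.
Clue 3: the saxophone player is in house 2.
So house 1 gets oboe for instrument.
So: house 1 = pop/frog/oboe, house 2 = jazz/lizard/saxophone, house 3 = disco/ferret/harp.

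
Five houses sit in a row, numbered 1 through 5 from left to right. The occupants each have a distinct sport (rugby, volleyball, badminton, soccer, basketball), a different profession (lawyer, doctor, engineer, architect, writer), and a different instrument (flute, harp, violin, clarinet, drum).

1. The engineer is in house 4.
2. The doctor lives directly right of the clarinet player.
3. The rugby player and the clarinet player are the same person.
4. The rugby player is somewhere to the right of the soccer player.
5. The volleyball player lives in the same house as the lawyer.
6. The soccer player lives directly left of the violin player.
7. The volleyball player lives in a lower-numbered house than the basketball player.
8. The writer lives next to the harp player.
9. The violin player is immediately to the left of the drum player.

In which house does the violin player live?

Clue 1: the engineer is in house 4.
The rugby player is narrowed to house 2 or 4; consider each.
Placing it in house 2 leads to a contradiction, so it's in house 4.
By clue 3, the clarinet player is in house 4.
From clue 2, the doctor must be in house 5.
By clue 9, the violin player is in house 2.
Clue 9 places the drum player in house 3.
House 5 instrument: only flute fits.
From clue 6, the soccer player must be in house 1.
By clue 8, the writer is in house 2.
That leaves harp as the instrument for house 1.
From clue 5, the volleyball player must be in house 3.
Clue 5 places the lawyer in house 3.
From clue 7, the basketball player must be in house 5.
So house 2 gets badminton for sport.
House 1 profession: only architect fits.
So: house 1 = soccer/architect/harp, house 2 = badminton/writer/violin, house 3 = volleyball/lawyer/drum, house 4 = rugby/engineer/clarinet, house 5 = basketball/doctor/flute.

2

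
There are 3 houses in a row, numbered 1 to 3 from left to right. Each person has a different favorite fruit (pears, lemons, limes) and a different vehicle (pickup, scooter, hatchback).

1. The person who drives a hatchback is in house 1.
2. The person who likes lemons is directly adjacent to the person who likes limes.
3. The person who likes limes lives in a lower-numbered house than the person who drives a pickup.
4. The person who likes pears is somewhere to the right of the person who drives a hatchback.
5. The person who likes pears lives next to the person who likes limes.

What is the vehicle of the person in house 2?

scooter

The person who drives a hatchback is in house 1 (clue 1).
The person who likes limes is narrowed to house 1 or 2; consider each.
Placing it in house 1 leads to a contradiction, so it's in house 2.
By clue 3, the person who drives a pickup is in house 3.
Clue 5: the person who likes pears is in house 3.
So house 1 gets lemons for favorite fruit.
That leaves scooter as the vehicle for house 2.
So: house 1 = lemons/hatchback, house 2 = limes/scooter, house 3 = pears/pickup.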